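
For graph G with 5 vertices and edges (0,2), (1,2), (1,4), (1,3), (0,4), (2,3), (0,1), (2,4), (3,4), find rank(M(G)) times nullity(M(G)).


r(M) = |V| - c = 5 - 1 = 4.
nullity = |E| - r(M) = 9 - 4 = 5.
Product = 4 * 5 = 20.

20


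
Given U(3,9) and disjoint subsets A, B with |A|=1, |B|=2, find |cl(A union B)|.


|A union B| = 1 + 2 = 3 (disjoint).
In U(3,9), cl(S) = S if |S| < 3, else cl(S) = E.
Since 3 >= 3, cl(A union B) = E.
|cl(A union B)| = 9.

9


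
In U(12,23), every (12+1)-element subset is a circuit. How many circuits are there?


In U(12,23), circuits are the (13)-element subsets.
Any set of 13 elements is dependent, and removing any one element gives
an independent set of size 12, so it is a minimal dependent set.
Number of circuits = C(23,13) = 23! / (13! * 10!) = 1144066.

1144066


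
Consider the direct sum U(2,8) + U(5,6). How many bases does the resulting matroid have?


Bases of a direct sum M1 + M2: |B| = |B(M1)| * |B(M2)|.
|B(U(2,8))| = C(8,2) = 28.
|B(U(5,6))| = C(6,5) = 6.
Total bases = 28 * 6 = 168.

168


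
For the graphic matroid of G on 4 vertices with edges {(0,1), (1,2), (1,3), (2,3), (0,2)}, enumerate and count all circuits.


A circuit in a graphic matroid = edge set of a simple cycle.
G has 4 vertices and 5 edges.
Enumerating all minimal edge subsets forming cycles...
Total circuits found: 3.

3


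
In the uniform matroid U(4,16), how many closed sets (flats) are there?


Flats of U(4,16): every subset of size < 4 is a flat, plus E itself.
Count = (16 choose 0) + (16 choose 1) + (16 choose 2) + (16 choose 3) + 1
     = 1 + 16 + 120 + 560 + 1
     = 698.

698


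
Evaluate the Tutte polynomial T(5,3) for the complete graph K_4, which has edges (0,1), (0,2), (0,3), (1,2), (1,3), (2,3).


T(K_4; x,y) = x^3 + 3x^2 + 4xy + 2x + y^3 + 3y^2 + 2y.
Substituting x=5, y=3:
= 125 + 75 + 60 + 10 + 27 + 27 + 6
= 330.

330


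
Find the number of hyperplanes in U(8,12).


Hyperplanes of U(8,12) are flats of rank 7.
In a uniform matroid, these are exactly the (7)-element subsets.
Count = (12 choose 7) = 792.

792


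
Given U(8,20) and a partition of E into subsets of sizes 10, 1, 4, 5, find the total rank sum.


r(Ai) = min(|Ai|, 8) for each part.
Sum = min(10,8) + min(1,8) + min(4,8) + min(5,8)
    = 8 + 1 + 4 + 5
    = 18.

18


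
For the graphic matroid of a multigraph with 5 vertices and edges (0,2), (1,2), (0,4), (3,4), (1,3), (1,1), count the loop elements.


In a graphic matroid, a loop is a self-loop edge (u,u) with rank 0.
Examining all 6 edges for self-loops...
Self-loops found: (1,1)
Number of loops = 1.

1


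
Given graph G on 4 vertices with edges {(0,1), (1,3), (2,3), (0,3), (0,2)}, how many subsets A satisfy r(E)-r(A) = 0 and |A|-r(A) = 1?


R(x,y) = sum over A in 2^E of x^(r(E)-r(A)) * y^(|A|-r(A)).
G has 4 vertices, 5 edges. r(E) = 3.
Enumerate all 2^5 = 32 subsets.
Count subsets with r(E)-r(A)=0 and |A|-r(A)=1: 5.

5


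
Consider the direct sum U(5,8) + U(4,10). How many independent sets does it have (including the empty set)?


For a direct sum, |I(M1+M2)| = |I(M1)| * |I(M2)|.
|I(U(5,8))| = sum C(8,k) for k=0..5 = 219.
|I(U(4,10))| = sum C(10,k) for k=0..4 = 386.
Total = 219 * 386 = 84534.

84534


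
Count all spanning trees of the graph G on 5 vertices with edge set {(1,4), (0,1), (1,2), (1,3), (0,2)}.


By Kirchhoff's matrix tree theorem, the number of spanning trees equals
the determinant of any cofactor of the Laplacian matrix L.
G has 5 vertices and 5 edges.
Computing the (4 x 4) cofactor determinant gives 3.

3


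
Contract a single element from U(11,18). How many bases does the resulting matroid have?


Contracting e from U(11,18) gives U(10,17).
Bases of U(10,17) = (17 choose 10) = 19448.

19448


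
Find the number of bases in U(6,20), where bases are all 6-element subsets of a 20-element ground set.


Bases of U(6,20) are all 6-element subsets of the 20-element ground set.
Number of bases = C(20,6).
C(20,6) = 38760.

38760


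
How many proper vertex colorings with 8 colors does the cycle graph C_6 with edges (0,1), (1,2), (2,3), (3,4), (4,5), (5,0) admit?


P(C_6, k) = (k-1)^6 + (-1)^6*(k-1).
P(8) = (7)^6 + 7
= 117649 + 7 = 117656.

117656


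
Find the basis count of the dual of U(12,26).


The dual of U(r,n) is U(n-r, n) = U(14,26).
Bases of U(14,26) are all (14)-element subsets.
|B(M*)| = C(26,14) = 9657700.

9657700


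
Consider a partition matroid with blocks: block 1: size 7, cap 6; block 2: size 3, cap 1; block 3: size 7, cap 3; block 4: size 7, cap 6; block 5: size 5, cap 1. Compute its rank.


Rank of a partition matroid = sum of min(|Si|, ci) for each block.
= min(7,6) + min(3,1) + min(7,3) + min(7,6) + min(5,1)
= 6 + 1 + 3 + 6 + 1
= 17.

17


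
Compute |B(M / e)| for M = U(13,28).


Contracting e from U(13,28) gives U(12,27).
Bases of U(12,27) = C(27,12) = 27! / (12! * 15!) = 17383860.

17383860


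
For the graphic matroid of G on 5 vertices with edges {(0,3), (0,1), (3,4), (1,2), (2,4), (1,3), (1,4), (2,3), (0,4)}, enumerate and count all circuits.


A circuit in a graphic matroid = edge set of a simple cycle.
G has 5 vertices and 9 edges.
Enumerating all minimal edge subsets forming cycles...
Total circuits found: 22.

22


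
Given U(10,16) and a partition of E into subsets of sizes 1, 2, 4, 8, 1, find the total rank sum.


r(Ai) = min(|Ai|, 10) for each part.
Sum = min(1,10) + min(2,10) + min(4,10) + min(8,10) + min(1,10)
    = 1 + 2 + 4 + 8 + 1
    = 16.

16


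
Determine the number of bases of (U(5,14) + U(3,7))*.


(M1+M2)* = M1* + M2*.
M1* = U(9,14), bases: C(14,9) = 2002.
M2* = U(4,7), bases: C(7,4) = 35.
|B(M*)| = 2002 * 35 = 70070.

70070


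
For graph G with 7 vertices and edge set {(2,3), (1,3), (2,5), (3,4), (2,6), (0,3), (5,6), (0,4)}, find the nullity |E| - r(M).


Cycle rank (nullity) = |E| - r(M) = |E| - (|V| - c).
|E| = 8, |V| = 7, c = 1.
Nullity = 8 - (7 - 1) = 8 - 6 = 2.

2


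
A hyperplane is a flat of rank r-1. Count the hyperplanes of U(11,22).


Hyperplanes of U(11,22) are flats of rank 10.
In a uniform matroid, these are exactly the (10)-element subsets.
Count = C(22,10) = 646646.

646646


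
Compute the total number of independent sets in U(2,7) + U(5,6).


For a direct sum, |I(M1+M2)| = |I(M1)| * |I(M2)|.
|I(U(2,7))| = sum C(7,k) for k=0..2 = 29.
|I(U(5,6))| = sum C(6,k) for k=0..5 = 63.
Total = 29 * 63 = 1827.

1827


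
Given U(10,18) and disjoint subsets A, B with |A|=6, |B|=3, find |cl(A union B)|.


|A union B| = 6 + 3 = 9 (disjoint).
In U(10,18), cl(S) = S if |S| < 10, else cl(S) = E.
Since 9 < 10, cl(A union B) = A union B.
|cl(A union B)| = 9.

9


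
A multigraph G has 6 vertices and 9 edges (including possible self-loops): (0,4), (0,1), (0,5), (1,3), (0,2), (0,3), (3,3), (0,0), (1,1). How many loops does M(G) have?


In a graphic matroid, a loop is a self-loop edge (u,u) with rank 0.
Examining all 9 edges for self-loops...
Self-loops found: (3,3), (0,0), (1,1)
Number of loops = 3.

3


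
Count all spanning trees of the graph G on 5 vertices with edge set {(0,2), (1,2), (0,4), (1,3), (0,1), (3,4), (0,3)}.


By Kirchhoff's matrix tree theorem, the number of spanning trees equals
the determinant of any cofactor of the Laplacian matrix L.
G has 5 vertices and 7 edges.
Computing the (4 x 4) cofactor determinant gives 21.

21


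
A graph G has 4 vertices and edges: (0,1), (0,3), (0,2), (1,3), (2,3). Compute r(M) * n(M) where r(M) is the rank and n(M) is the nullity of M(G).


r(M) = |V| - c = 4 - 1 = 3.
nullity = |E| - r(M) = 5 - 3 = 2.
Product = 3 * 2 = 6.

6


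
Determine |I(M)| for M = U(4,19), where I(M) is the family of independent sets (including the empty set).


Independent sets of U(4,19) are all subsets of size <= 4.
Count = C(19,0) + C(19,1) + C(19,2) + C(19,3) + C(19,4)
     = 1 + 19 + 171 + 969 + 3876
     = 5036.

5036


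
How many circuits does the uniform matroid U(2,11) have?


In U(2,11), circuits are the (3)-element subsets.
Any set of 3 elements is dependent, and removing any one element gives
an independent set of size 2, so it is a minimal dependent set.
Number of circuits = C(11,3) = (11 * 10 * 9) / (1 * 2 * 3) = 165.

165


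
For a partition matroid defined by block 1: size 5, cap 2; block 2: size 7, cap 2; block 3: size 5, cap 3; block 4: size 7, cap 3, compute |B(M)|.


A basis picks exactly ci elements from block i.
Number of bases = product of C(|Si|, ci).
= C(5,2) * C(7,2) * C(5,3) * C(7,3)
= 10 * 21 * 10 * 35
= 73500.

73500


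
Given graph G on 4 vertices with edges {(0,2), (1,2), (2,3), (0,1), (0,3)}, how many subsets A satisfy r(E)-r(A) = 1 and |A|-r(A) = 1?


R(x,y) = sum over A in 2^E of x^(r(E)-r(A)) * y^(|A|-r(A)).
G has 4 vertices, 5 edges. r(E) = 3.
Enumerate all 2^5 = 32 subsets.
Count subsets with r(E)-r(A)=1 and |A|-r(A)=1: 2.

2


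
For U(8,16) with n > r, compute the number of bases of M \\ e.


Deleting e from U(8,16) gives U(8,15) since n > r.
Bases of U(8,15) = C(15,8) = 15! / (8! * 7!) = 6435.

6435


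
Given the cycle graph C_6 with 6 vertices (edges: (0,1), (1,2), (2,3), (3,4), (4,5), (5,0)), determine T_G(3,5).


T(C_6; x,y) = x + x^2 + ... + x^(5) + y.
T(3,5) = 3^1 + 3^2 + 3^3 + 3^4 + 3^5 + 5
= 3 + 9 + 27 + 81 + 243 + 5
= 368.

368


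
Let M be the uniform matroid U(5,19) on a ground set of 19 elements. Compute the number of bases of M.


Bases of U(5,19) are all 5-element subsets of the 19-element ground set.
Number of bases = C(19,5).
(19 choose 5) = 11628.

11628


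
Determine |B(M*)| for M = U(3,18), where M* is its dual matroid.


The dual of U(r,n) is U(n-r, n) = U(15,18).
Bases of U(15,18) are all (15)-element subsets.
|B(M*)| = C(18,15) = 18! / (15! * 3!) = 816.

816


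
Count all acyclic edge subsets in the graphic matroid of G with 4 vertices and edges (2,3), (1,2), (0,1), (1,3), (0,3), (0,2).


An independent set in a graphic matroid is an acyclic edge subset.
G has 4 vertices and 6 edges.
Enumerate all 2^6 = 64 subsets, checking for acyclicity.
Total independent sets = 38.

38


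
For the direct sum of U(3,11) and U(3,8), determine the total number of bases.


Bases of a direct sum M1 + M2: |B| = |B(M1)| * |B(M2)|.
|B(U(3,11))| = C(11,3) = 165.
|B(U(3,8))| = C(8,3) = 56.
Total bases = 165 * 56 = 9240.

9240


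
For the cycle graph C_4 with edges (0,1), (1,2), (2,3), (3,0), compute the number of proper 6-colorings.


P(C_4, k) = (k-1)^4 + (-1)^4*(k-1).
P(6) = (5)^4 + 5
= 625 + 5 = 630.

630


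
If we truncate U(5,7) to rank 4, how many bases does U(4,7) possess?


Truncating U(5,7) to rank 4 gives U(4,7).
Bases of U(4,7) are all 4-element subsets of 7 elements.
Number of bases = C(7,4) = (7 * 6 * 5 * 4) / (1 * 2 * 3 * 4) = 35.

35


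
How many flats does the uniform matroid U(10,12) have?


Flats of U(10,12): every subset of size < 10 is a flat, plus E itself.
Count = C(12,0) + C(12,1) + C(12,2) + C(12,3) + C(12,4) + C(12,5) + C(12,6) + C(12,7) + C(12,8) + C(12,9) + 1
     = 1 + 12 + 66 + 220 + 495 + 792 + 924 + 792 + 495 + 220 + 1
     = 4018.

4018


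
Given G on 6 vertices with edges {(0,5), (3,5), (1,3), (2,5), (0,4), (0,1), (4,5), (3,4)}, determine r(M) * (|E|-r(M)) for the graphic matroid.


r(M) = |V| - c = 6 - 1 = 5.
nullity = |E| - r(M) = 8 - 5 = 3.
Product = 5 * 3 = 15.

15


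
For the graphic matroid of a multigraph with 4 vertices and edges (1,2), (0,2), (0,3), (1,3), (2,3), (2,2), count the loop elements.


In a graphic matroid, a loop is a self-loop edge (u,u) with rank 0.
Examining all 6 edges for self-loops...
Self-loops found: (2,2)
Number of loops = 1.

1


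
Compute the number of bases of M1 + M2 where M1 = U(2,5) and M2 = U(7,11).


Bases of a direct sum M1 + M2: |B| = |B(M1)| * |B(M2)|.
|B(U(2,5))| = C(5,2) = 10.
|B(U(7,11))| = C(11,7) = 330.
Total bases = 10 * 330 = 3300.

3300


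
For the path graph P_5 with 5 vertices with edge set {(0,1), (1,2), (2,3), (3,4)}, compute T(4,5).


A path on 5 vertices is a tree with 4 edges.
T(x,y) = x^(4) for any tree.
T(4,5) = 4^4 = 256.

256


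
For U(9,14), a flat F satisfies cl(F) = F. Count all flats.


Flats of U(9,14): every subset of size < 9 is a flat, plus E itself.
Count = C(14,0) + C(14,1) + C(14,2) + C(14,3) + C(14,4) + C(14,5) + C(14,6) + C(14,7) + C(14,8) + 1
     = 1 + 14 + 91 + 364 + 1001 + 2002 + 3003 + 3432 + 3003 + 1
     = 12912.

12912


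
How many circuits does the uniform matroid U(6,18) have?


In U(6,18), circuits are the (7)-element subsets.
Any set of 7 elements is dependent, and removing any one element gives
an independent set of size 6, so it is a minimal dependent set.
Number of circuits = (18 choose 7) = 31824.

31824


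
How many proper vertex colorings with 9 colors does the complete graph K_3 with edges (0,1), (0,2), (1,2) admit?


P(K_3, k) = k(k-1)(k-2)...(k-2).
P(9) = (9) * (8) * (7) = 504.

504


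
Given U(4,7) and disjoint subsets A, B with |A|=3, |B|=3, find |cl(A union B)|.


|A union B| = 3 + 3 = 6 (disjoint).
In U(4,7), cl(S) = S if |S| < 4, else cl(S) = E.
Since 6 >= 4, cl(A union B) = E.
|cl(A union B)| = 7.

7


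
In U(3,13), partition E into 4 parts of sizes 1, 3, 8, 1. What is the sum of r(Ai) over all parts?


r(Ai) = min(|Ai|, 3) for each part.
Sum = min(1,3) + min(3,3) + min(8,3) + min(1,3)
    = 1 + 3 + 3 + 1
    = 8.

8


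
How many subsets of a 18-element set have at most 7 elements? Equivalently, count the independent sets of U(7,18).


Independent sets of U(7,18) are all subsets of size <= 7.
Count = (18 choose 0) + (18 choose 1) + (18 choose 2) + (18 choose 3) + (18 choose 4) + (18 choose 5) + (18 choose 6) + (18 choose 7)
     = 1 + 18 + 153 + 816 + 3060 + 8568 + 18564 + 31824
     = 63004.

63004


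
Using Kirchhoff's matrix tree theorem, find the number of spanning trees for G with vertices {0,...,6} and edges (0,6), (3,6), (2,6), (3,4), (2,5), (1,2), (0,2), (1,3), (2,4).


By Kirchhoff's matrix tree theorem, the number of spanning trees equals
the determinant of any cofactor of the Laplacian matrix L.
G has 7 vertices and 9 edges.
Computing the (6 x 6) cofactor determinant gives 32.

32


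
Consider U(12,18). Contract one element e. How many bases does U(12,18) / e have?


Contracting e from U(12,18) gives U(11,17).
Bases of U(11,17) = C(17,11) = 12376.

12376


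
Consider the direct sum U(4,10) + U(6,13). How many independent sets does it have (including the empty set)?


For a direct sum, |I(M1+M2)| = |I(M1)| * |I(M2)|.
|I(U(4,10))| = sum C(10,k) for k=0..4 = 386.
|I(U(6,13))| = sum C(13,k) for k=0..6 = 4096.
Total = 386 * 4096 = 1581056.

1581056


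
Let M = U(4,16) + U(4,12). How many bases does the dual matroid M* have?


(M1+M2)* = M1* + M2*.
M1* = U(12,16), bases: C(16,12) = 1820.
M2* = U(8,12), bases: C(12,8) = 495.
|B(M*)| = 1820 * 495 = 900900.

900900


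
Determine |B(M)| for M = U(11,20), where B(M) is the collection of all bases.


Bases of U(11,20) are all 11-element subsets of the 20-element ground set.
Number of bases = C(20,11).
C(20,11) = 167960.

167960


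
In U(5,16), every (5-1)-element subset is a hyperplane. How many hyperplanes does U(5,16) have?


Hyperplanes of U(5,16) are flats of rank 4.
In a uniform matroid, these are exactly the (4)-element subsets.
Count = C(16,4) = 16! / (4! * 12!) = 1820.

1820


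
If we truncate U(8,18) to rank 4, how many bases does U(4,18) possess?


Truncating U(8,18) to rank 4 gives U(4,18).
Bases of U(4,18) are all 4-element subsets of 18 elements.
Number of bases = C(18,4) = 18! / (4! * 14!) = 3060.

3060


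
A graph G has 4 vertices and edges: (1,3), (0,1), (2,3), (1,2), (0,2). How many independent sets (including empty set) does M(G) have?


An independent set in a graphic matroid is an acyclic edge subset.
G has 4 vertices and 5 edges.
Enumerate all 2^5 = 32 subsets, checking for acyclicity.
Total independent sets = 24.

24


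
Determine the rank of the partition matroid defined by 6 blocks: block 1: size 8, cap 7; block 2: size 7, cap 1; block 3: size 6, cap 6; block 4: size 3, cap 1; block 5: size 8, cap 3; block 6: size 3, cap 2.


Rank of a partition matroid = sum of min(|Si|, ci) for each block.
= min(8,7) + min(7,1) + min(6,6) + min(3,1) + min(8,3) + min(3,2)
= 7 + 1 + 6 + 1 + 3 + 2
= 20.

20


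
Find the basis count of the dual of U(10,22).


The dual of U(r,n) is U(n-r, n) = U(12,22).
Bases of U(12,22) are all (12)-element subsets.
|B(M*)| = (22 choose 12) = 646646.

646646


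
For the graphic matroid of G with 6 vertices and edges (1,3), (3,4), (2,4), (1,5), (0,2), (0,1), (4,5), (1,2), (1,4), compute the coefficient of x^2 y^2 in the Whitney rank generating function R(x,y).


R(x,y) = sum over A in 2^E of x^(r(E)-r(A)) * y^(|A|-r(A)).
G has 6 vertices, 9 edges. r(E) = 5.
Enumerate all 2^9 = 512 subsets.
Count subsets with r(E)-r(A)=2 and |A|-r(A)=2: 4.

4


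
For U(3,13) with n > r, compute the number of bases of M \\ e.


Deleting e from U(3,13) gives U(3,12) since n > r.
Bases of U(3,12) = C(12,3) = 12! / (3! * 9!) = 220.

220


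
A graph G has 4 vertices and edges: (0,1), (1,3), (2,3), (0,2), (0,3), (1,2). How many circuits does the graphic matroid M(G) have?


A circuit in a graphic matroid = edge set of a simple cycle.
G has 4 vertices and 6 edges.
Enumerating all minimal edge subsets forming cycles...
Total circuits found: 7.

7


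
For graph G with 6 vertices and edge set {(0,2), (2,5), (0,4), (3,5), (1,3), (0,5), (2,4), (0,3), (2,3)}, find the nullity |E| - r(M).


Cycle rank (nullity) = |E| - r(M) = |E| - (|V| - c).
|E| = 9, |V| = 6, c = 1.
Nullity = 9 - (6 - 1) = 9 - 5 = 4.

4


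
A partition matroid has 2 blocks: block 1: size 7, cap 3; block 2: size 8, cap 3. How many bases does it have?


A basis picks exactly ci elements from block i.
Number of bases = product of C(|Si|, ci).
= C(7,3) * C(8,3)
= 35 * 56
= 1960.

1960


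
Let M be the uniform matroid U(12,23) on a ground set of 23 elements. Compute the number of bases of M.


Bases of U(12,23) are all 12-element subsets of the 23-element ground set.
Number of bases = C(23,12).
C(23,12) = 23! / (12! * 11!) = 1352078.

1352078


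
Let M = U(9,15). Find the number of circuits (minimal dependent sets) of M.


In U(9,15), circuits are the (10)-element subsets.
Any set of 10 elements is dependent, and removing any one element gives
an independent set of size 9, so it is a minimal dependent set.
Number of circuits = (15 choose 10) = 3003.

3003


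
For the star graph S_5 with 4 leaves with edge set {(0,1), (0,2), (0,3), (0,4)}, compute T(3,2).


A star on 5 vertices is a tree with 4 edges.
T(x,y) = x^(4) for any tree.
T(3,2) = 3^4 = 81.

81


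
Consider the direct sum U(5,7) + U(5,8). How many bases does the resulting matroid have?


Bases of a direct sum M1 + M2: |B| = |B(M1)| * |B(M2)|.
|B(U(5,7))| = C(7,5) = 21.
|B(U(5,8))| = C(8,5) = 56.
Total bases = 21 * 56 = 1176.

1176


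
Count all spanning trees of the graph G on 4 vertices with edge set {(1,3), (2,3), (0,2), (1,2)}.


By Kirchhoff's matrix tree theorem, the number of spanning trees equals
the determinant of any cofactor of the Laplacian matrix L.
G has 4 vertices and 4 edges.
Computing the (3 x 3) cofactor determinant gives 3.

3


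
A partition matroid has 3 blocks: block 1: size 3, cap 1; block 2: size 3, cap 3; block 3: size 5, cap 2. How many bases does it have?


A basis picks exactly ci elements from block i.
Number of bases = product of C(|Si|, ci).
= C(3,1) * C(3,3) * C(5,2)
= 3 * 1 * 10
= 30.

30


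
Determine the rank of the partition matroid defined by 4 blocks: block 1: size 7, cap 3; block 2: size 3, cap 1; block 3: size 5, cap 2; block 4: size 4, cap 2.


Rank of a partition matroid = sum of min(|Si|, ci) for each block.
= min(7,3) + min(3,1) + min(5,2) + min(4,2)
= 3 + 1 + 2 + 2
= 8.

8


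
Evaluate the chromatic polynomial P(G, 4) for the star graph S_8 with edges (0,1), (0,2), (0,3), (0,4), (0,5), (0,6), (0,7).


P(tree, k) = k * (k-1)^(7) for any tree on 8 vertices.
P(4) = 4 * 3^7 = 4 * 2187 = 8748.

8748


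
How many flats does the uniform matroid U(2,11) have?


Flats of U(2,11): every subset of size < 2 is a flat, plus E itself.
Count = C(11,0) + C(11,1) + 1
     = 1 + 11 + 1
     = 13.

13


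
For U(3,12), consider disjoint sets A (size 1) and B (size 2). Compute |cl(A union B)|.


|A union B| = 1 + 2 = 3 (disjoint).
In U(3,12), cl(S) = S if |S| < 3, else cl(S) = E.
Since 3 >= 3, cl(A union B) = E.
|cl(A union B)| = 12.

12


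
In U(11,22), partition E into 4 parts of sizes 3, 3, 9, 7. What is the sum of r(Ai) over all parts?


r(Ai) = min(|Ai|, 11) for each part.
Sum = min(3,11) + min(3,11) + min(9,11) + min(7,11)
    = 3 + 3 + 9 + 7
    = 22.

22


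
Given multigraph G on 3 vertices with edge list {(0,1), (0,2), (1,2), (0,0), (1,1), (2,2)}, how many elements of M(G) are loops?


In a graphic matroid, a loop is a self-loop edge (u,u) with rank 0.
Examining all 6 edges for self-loops...
Self-loops found: (0,0), (1,1), (2,2)
Number of loops = 3.

3


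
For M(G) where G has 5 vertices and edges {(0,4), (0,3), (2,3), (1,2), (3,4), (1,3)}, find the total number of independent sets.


An independent set in a graphic matroid is an acyclic edge subset.
G has 5 vertices and 6 edges.
Enumerate all 2^6 = 64 subsets, checking for acyclicity.
Total independent sets = 49.

49


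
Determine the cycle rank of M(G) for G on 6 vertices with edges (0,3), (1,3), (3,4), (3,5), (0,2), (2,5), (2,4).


Cycle rank (nullity) = |E| - r(M) = |E| - (|V| - c).
|E| = 7, |V| = 6, c = 1.
Nullity = 7 - (6 - 1) = 7 - 5 = 2.

2


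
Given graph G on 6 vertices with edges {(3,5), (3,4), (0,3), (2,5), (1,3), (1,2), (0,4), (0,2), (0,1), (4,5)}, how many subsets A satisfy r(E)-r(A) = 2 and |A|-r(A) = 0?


R(x,y) = sum over A in 2^E of x^(r(E)-r(A)) * y^(|A|-r(A)).
G has 6 vertices, 10 edges. r(E) = 5.
Enumerate all 2^10 = 1024 subsets.
Count subsets with r(E)-r(A)=2 and |A|-r(A)=0: 116.

116


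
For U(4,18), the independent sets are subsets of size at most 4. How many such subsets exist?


Independent sets of U(4,18) are all subsets of size <= 4.
Count = C(18,0) + C(18,1) + C(18,2) + C(18,3) + C(18,4)
     = 1 + 18 + 153 + 816 + 3060
     = 4048.

4048


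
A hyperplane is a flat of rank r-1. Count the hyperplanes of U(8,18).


Hyperplanes of U(8,18) are flats of rank 7.
In a uniform matroid, these are exactly the (7)-element subsets.
Count = (18 choose 7) = 31824.

31824


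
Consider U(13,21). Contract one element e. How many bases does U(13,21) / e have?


Contracting e from U(13,21) gives U(12,20).
Bases of U(12,20) = C(20,12) = 125970.

125970


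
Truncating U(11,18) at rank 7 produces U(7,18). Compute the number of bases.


Truncating U(11,18) to rank 7 gives U(7,18).
Bases of U(7,18) are all 7-element subsets of 18 elements.
Number of bases = (18 choose 7) = 31824.

31824


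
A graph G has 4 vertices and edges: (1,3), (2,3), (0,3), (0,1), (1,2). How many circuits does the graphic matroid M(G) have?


A circuit in a graphic matroid = edge set of a simple cycle.
G has 4 vertices and 5 edges.
Enumerating all minimal edge subsets forming cycles...
Total circuits found: 3.

3


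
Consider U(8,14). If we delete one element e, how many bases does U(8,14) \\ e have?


Deleting e from U(8,14) gives U(8,13) since n > r.
Bases of U(8,13) = C(13,8) = 13! / (8! * 5!) = 1287.

1287


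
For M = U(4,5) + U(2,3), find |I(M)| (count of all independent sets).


For a direct sum, |I(M1+M2)| = |I(M1)| * |I(M2)|.
|I(U(4,5))| = sum C(5,k) for k=0..4 = 31.
|I(U(2,3))| = sum C(3,k) for k=0..2 = 7.
Total = 31 * 7 = 217.

217


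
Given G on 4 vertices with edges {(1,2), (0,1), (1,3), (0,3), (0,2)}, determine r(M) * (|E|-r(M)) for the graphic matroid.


r(M) = |V| - c = 4 - 1 = 3.
nullity = |E| - r(M) = 5 - 3 = 2.
Product = 3 * 2 = 6.

6


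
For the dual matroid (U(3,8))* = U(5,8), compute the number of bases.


The dual of U(r,n) is U(n-r, n) = U(5,8).
Bases of U(5,8) are all (5)-element subsets.
|B(M*)| = (8 choose 5) = 56.

56


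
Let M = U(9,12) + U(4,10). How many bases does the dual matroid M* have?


(M1+M2)* = M1* + M2*.
M1* = U(3,12), bases: C(12,3) = 220.
M2* = U(6,10), bases: C(10,6) = 210.
|B(M*)| = 220 * 210 = 46200.

46200


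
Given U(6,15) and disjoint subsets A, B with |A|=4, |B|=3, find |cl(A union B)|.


|A union B| = 4 + 3 = 7 (disjoint).
In U(6,15), cl(S) = S if |S| < 6, else cl(S) = E.
Since 7 >= 6, cl(A union B) = E.
|cl(A union B)| = 15.

15


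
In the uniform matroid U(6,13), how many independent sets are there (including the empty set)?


Independent sets of U(6,13) are all subsets of size <= 6.
Count = C(13,0) + C(13,1) + C(13,2) + C(13,3) + C(13,4) + C(13,5) + C(13,6)
     = 1 + 13 + 78 + 286 + 715 + 1287 + 1716
     = 4096.

4096


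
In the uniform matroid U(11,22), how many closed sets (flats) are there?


Flats of U(11,22): every subset of size < 11 is a flat, plus E itself.
Count = C(22,0) + C(22,1) + C(22,2) + C(22,3) + C(22,4) + C(22,5) + C(22,6) + C(22,7) + C(22,8) + C(22,9) + C(22,10) + 1
     = 1 + 22 + 231 + 1540 + 7315 + 26334 + 74613 + 170544 + 319770 + 497420 + 646646 + 1
     = 1744437.

1744437


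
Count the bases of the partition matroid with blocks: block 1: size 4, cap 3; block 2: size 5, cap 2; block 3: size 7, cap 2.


A basis picks exactly ci elements from block i.
Number of bases = product of C(|Si|, ci).
= C(4,3) * C(5,2) * C(7,2)
= 4 * 10 * 21
= 840.

840


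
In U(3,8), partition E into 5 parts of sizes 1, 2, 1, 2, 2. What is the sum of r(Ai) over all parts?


r(Ai) = min(|Ai|, 3) for each part.
Sum = min(1,3) + min(2,3) + min(1,3) + min(2,3) + min(2,3)
    = 1 + 2 + 1 + 2 + 2
    = 8.

8


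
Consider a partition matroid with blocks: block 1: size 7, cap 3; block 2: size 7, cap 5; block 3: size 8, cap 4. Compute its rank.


Rank of a partition matroid = sum of min(|Si|, ci) for each block.
= min(7,3) + min(7,5) + min(8,4)
= 3 + 5 + 4
= 12.

12


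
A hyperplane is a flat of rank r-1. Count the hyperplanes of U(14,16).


Hyperplanes of U(14,16) are flats of rank 13.
In a uniform matroid, these are exactly the (13)-element subsets.
Count = C(16,13) = 16! / (13! * 3!) = 560.

560


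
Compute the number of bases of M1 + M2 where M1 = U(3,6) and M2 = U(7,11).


Bases of a direct sum M1 + M2: |B| = |B(M1)| * |B(M2)|.
|B(U(3,6))| = C(6,3) = 20.
|B(U(7,11))| = C(11,7) = 330.
Total bases = 20 * 330 = 6600.

6600


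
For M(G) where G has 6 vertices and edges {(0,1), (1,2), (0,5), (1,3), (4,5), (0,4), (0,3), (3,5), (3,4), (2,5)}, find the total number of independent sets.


An independent set in a graphic matroid is an acyclic edge subset.
G has 6 vertices and 10 edges.
Enumerate all 2^10 = 1024 subsets, checking for acyclicity.
Total independent sets = 454.

454


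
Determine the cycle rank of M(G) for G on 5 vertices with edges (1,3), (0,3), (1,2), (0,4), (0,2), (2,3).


Cycle rank (nullity) = |E| - r(M) = |E| - (|V| - c).
|E| = 6, |V| = 5, c = 1.
Nullity = 6 - (5 - 1) = 6 - 4 = 2.

2


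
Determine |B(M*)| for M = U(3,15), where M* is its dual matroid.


The dual of U(r,n) is U(n-r, n) = U(12,15).
Bases of U(12,15) are all (12)-element subsets.
|B(M*)| = C(15,12) = 455.

455


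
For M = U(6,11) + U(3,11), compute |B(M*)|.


(M1+M2)* = M1* + M2*.
M1* = U(5,11), bases: C(11,5) = 462.
M2* = U(8,11), bases: C(11,8) = 165.
|B(M*)| = 462 * 165 = 76230.

76230


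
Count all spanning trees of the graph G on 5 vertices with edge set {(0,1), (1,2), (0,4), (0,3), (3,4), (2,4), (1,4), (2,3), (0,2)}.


By Kirchhoff's matrix tree theorem, the number of spanning trees equals
the determinant of any cofactor of the Laplacian matrix L.
G has 5 vertices and 9 edges.
Computing the (4 x 4) cofactor determinant gives 75.

75


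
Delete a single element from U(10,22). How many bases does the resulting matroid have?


Deleting e from U(10,22) gives U(10,21) since n > r.
Bases of U(10,21) = C(21,10) = 352716.

352716


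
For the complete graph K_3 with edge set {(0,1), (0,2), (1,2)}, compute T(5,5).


T(K_3; x,y) = x^2 + x + y.
T(5,5) = 25 + 5 + 5 = 35.

35


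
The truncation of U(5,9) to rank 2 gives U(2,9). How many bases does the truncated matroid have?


Truncating U(5,9) to rank 2 gives U(2,9).
Bases of U(2,9) are all 2-element subsets of 9 elements.
Number of bases = C(9,2) = (9 * 8) / (1 * 2) = 36.

36


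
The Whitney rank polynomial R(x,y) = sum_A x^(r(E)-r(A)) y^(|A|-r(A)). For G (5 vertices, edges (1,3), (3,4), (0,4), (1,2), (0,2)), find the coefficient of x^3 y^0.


R(x,y) = sum over A in 2^E of x^(r(E)-r(A)) * y^(|A|-r(A)).
G has 5 vertices, 5 edges. r(E) = 4.
Enumerate all 2^5 = 32 subsets.
Count subsets with r(E)-r(A)=3 and |A|-r(A)=0: 5.

5


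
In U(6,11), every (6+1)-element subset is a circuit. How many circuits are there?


In U(6,11), circuits are the (7)-element subsets.
Any set of 7 elements is dependent, and removing any one element gives
an independent set of size 6, so it is a minimal dependent set.
Number of circuits = (11 choose 7) = 330.

330


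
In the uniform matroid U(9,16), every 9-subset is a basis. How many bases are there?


Bases of U(9,16) are all 9-element subsets of the 16-element ground set.
Number of bases = C(16,9).
C(16,9) = 16! / (9! * 7!) = 11440.

11440


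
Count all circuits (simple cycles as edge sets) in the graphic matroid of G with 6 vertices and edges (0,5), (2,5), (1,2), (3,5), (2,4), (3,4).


A circuit in a graphic matroid = edge set of a simple cycle.
G has 6 vertices and 6 edges.
Enumerating all minimal edge subsets forming cycles...
Total circuits found: 1.

1


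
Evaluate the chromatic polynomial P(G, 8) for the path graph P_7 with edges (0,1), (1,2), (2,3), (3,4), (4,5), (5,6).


P(P_7, k) = k * (k-1)^(6).
P(8) = 8 * 7^6 = 8 * 117649 = 941192.

941192


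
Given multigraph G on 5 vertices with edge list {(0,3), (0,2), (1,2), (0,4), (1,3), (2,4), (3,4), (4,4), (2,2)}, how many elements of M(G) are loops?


In a graphic matroid, a loop is a self-loop edge (u,u) with rank 0.
Examining all 9 edges for self-loops...
Self-loops found: (4,4), (2,2)
Number of loops = 2.

2


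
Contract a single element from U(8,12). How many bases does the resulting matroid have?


Contracting e from U(8,12) gives U(7,11).
Bases of U(7,11) = C(11,7) = 330.

330


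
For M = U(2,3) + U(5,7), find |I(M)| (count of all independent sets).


For a direct sum, |I(M1+M2)| = |I(M1)| * |I(M2)|.
|I(U(2,3))| = sum C(3,k) for k=0..2 = 7.
|I(U(5,7))| = sum C(7,k) for k=0..5 = 120.
Total = 7 * 120 = 840.

840


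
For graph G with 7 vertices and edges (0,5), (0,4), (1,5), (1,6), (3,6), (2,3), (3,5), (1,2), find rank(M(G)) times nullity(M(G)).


r(M) = |V| - c = 7 - 1 = 6.
nullity = |E| - r(M) = 8 - 6 = 2.
Product = 6 * 2 = 12.

12


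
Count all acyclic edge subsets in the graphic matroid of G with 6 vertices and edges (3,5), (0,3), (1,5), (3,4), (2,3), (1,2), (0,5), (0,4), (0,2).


An independent set in a graphic matroid is an acyclic edge subset.
G has 6 vertices and 9 edges.
Enumerate all 2^9 = 512 subsets, checking for acyclicity.
Total independent sets = 290.

290


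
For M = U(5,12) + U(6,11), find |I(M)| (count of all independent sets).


For a direct sum, |I(M1+M2)| = |I(M1)| * |I(M2)|.
|I(U(5,12))| = sum C(12,k) for k=0..5 = 1586.
|I(U(6,11))| = sum C(11,k) for k=0..6 = 1486.
Total = 1586 * 1486 = 2356796.

2356796


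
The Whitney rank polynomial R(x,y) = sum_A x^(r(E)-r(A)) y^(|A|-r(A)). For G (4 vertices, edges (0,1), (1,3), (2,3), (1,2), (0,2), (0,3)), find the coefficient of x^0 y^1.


R(x,y) = sum over A in 2^E of x^(r(E)-r(A)) * y^(|A|-r(A)).
G has 4 vertices, 6 edges. r(E) = 3.
Enumerate all 2^6 = 64 subsets.
Count subsets with r(E)-r(A)=0 and |A|-r(A)=1: 15.

15


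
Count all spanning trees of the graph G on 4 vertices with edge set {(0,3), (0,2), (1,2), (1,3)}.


By Kirchhoff's matrix tree theorem, the number of spanning trees equals
the determinant of any cofactor of the Laplacian matrix L.
G has 4 vertices and 4 edges.
Computing the (3 x 3) cofactor determinant gives 4.

4


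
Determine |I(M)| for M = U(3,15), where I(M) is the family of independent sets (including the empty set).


Independent sets of U(3,15) are all subsets of size <= 3.
Count = C(15,0) + C(15,1) + C(15,2) + C(15,3)
     = 1 + 15 + 105 + 455
     = 576.

576


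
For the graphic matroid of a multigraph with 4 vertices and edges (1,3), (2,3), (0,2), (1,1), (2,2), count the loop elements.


In a graphic matroid, a loop is a self-loop edge (u,u) with rank 0.
Examining all 5 edges for self-loops...
Self-loops found: (1,1), (2,2)
Number of loops = 2.

2


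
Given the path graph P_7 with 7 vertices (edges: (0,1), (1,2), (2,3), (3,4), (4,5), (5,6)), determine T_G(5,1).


A path on 7 vertices is a tree with 6 edges.
T(x,y) = x^(6) for any tree.
T(5,1) = 5^6 = 15625.

15625


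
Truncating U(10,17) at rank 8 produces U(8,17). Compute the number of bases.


Truncating U(10,17) to rank 8 gives U(8,17).
Bases of U(8,17) are all 8-element subsets of 17 elements.
Number of bases = C(17,8) = 17! / (8! * 9!) = 24310.

24310


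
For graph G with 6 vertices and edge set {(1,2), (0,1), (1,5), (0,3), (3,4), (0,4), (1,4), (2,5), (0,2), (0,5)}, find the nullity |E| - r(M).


Cycle rank (nullity) = |E| - r(M) = |E| - (|V| - c).
|E| = 10, |V| = 6, c = 1.
Nullity = 10 - (6 - 1) = 10 - 5 = 5.

5


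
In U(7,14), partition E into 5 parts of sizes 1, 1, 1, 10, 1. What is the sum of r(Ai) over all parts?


r(Ai) = min(|Ai|, 7) for each part.
Sum = min(1,7) + min(1,7) + min(1,7) + min(10,7) + min(1,7)
    = 1 + 1 + 1 + 7 + 1
    = 11.

11


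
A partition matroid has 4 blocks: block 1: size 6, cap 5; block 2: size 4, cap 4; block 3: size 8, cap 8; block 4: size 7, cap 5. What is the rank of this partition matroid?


Rank of a partition matroid = sum of min(|Si|, ci) for each block.
= min(6,5) + min(4,4) + min(8,8) + min(7,5)
= 5 + 4 + 8 + 5
= 22.

22


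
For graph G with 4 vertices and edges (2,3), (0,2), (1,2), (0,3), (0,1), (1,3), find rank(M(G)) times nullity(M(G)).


r(M) = |V| - c = 4 - 1 = 3.
nullity = |E| - r(M) = 6 - 3 = 3.
Product = 3 * 3 = 9.

9


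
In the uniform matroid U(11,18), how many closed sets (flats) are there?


Flats of U(11,18): every subset of size < 11 is a flat, plus E itself.
Count = C(18,0) + C(18,1) + C(18,2) + C(18,3) + C(18,4) + C(18,5) + C(18,6) + C(18,7) + C(18,8) + C(18,9) + C(18,10) + 1
     = 1 + 18 + 153 + 816 + 3060 + 8568 + 18564 + 31824 + 43758 + 48620 + 43758 + 1
     = 199141.

199141


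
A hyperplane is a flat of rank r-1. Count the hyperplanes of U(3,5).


Hyperplanes of U(3,5) are flats of rank 2.
In a uniform matroid, these are exactly the (2)-element subsets.
Count = C(5,2) = (5 * 4) / (1 * 2) = 10.

10


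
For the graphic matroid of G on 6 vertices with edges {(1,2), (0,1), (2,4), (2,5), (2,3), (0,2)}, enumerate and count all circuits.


A circuit in a graphic matroid = edge set of a simple cycle.
G has 6 vertices and 6 edges.
Enumerating all minimal edge subsets forming cycles...
Total circuits found: 1.

1


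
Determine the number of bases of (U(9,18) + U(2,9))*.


(M1+M2)* = M1* + M2*.
M1* = U(9,18), bases: C(18,9) = 48620.
M2* = U(7,9), bases: C(9,7) = 36.
|B(M*)| = 48620 * 36 = 1750320.

1750320


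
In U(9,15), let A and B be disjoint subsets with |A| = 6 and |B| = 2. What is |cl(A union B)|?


|A union B| = 6 + 2 = 8 (disjoint).
In U(9,15), cl(S) = S if |S| < 9, else cl(S) = E.
Since 8 < 9, cl(A union B) = A union B.
|cl(A union B)| = 8.

8


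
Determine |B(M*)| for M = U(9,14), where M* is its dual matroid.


The dual of U(r,n) is U(n-r, n) = U(5,14).
Bases of U(5,14) are all (5)-element subsets.
|B(M*)| = C(14,5) = 14! / (5! * 9!) = 2002.

2002


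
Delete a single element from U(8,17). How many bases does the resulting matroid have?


Deleting e from U(8,17) gives U(8,16) since n > r.
Bases of U(8,16) = C(16,8) = 12870.

12870


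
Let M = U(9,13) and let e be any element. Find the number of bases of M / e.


Contracting e from U(9,13) gives U(8,12).
Bases of U(8,12) = C(12,8) = 12! / (8! * 4!) = 495.

495


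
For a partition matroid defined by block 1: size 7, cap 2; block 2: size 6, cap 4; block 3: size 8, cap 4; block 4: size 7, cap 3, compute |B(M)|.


A basis picks exactly ci elements from block i.
Number of bases = product of C(|Si|, ci).
= C(7,2) * C(6,4) * C(8,4) * C(7,3)
= 21 * 15 * 70 * 35
= 771750.

771750


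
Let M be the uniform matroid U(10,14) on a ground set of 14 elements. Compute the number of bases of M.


Bases of U(10,14) are all 10-element subsets of the 14-element ground set.
Number of bases = C(14,10).
(14 choose 10) = 1001.

1001


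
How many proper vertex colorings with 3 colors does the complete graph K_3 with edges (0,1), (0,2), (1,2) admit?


P(K_3, k) = k(k-1)(k-2)...(k-2).
P(3) = (3) * (2) * (1) = 6.

6


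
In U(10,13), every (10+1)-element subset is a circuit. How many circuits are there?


In U(10,13), circuits are the (11)-element subsets.
Any set of 11 elements is dependent, and removing any one element gives
an independent set of size 10, so it is a minimal dependent set.
Number of circuits = C(13,11) = 78.

78


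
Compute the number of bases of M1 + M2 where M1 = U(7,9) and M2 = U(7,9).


Bases of a direct sum M1 + M2: |B| = |B(M1)| * |B(M2)|.
|B(U(7,9))| = C(9,7) = 36.
|B(U(7,9))| = C(9,7) = 36.
Total bases = 36 * 36 = 1296.

1296


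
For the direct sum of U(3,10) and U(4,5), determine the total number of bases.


Bases of a direct sum M1 + M2: |B| = |B(M1)| * |B(M2)|.
|B(U(3,10))| = C(10,3) = 120.
|B(U(4,5))| = C(5,4) = 5.
Total bases = 120 * 5 = 600.

600


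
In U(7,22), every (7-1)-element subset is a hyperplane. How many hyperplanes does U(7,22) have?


Hyperplanes of U(7,22) are flats of rank 6.
In a uniform matroid, these are exactly the (6)-element subsets.
Count = (22 choose 6) = 74613.

74613


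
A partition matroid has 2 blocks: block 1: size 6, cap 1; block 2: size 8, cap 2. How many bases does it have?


A basis picks exactly ci elements from block i.
Number of bases = product of C(|Si|, ci).
= C(6,1) * C(8,2)
= 6 * 28
= 168.

168


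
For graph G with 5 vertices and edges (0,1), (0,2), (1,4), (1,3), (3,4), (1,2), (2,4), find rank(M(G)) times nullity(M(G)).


r(M) = |V| - c = 5 - 1 = 4.
nullity = |E| - r(M) = 7 - 4 = 3.
Product = 4 * 3 = 12.

12


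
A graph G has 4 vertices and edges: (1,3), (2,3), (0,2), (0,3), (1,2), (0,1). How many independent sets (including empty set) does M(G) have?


An independent set in a graphic matroid is an acyclic edge subset.
G has 4 vertices and 6 edges.
Enumerate all 2^6 = 64 subsets, checking for acyclicity.
Total independent sets = 38.

38


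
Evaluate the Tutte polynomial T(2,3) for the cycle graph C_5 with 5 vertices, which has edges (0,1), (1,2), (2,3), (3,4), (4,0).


T(C_5; x,y) = x + x^2 + ... + x^(4) + y.
T(2,3) = 2^1 + 2^2 + 2^3 + 2^4 + 3
= 2 + 4 + 8 + 16 + 3
= 33.

33


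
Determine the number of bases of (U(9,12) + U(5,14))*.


(M1+M2)* = M1* + M2*.
M1* = U(3,12), bases: C(12,3) = 220.
M2* = U(9,14), bases: C(14,9) = 2002.
|B(M*)| = 220 * 2002 = 440440.

440440


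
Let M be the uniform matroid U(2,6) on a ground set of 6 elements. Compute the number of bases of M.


Bases of U(2,6) are all 2-element subsets of the 6-element ground set.
Number of bases = C(6,2).
C(6,2) = (6 * 5) / (1 * 2) = 15.

15
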